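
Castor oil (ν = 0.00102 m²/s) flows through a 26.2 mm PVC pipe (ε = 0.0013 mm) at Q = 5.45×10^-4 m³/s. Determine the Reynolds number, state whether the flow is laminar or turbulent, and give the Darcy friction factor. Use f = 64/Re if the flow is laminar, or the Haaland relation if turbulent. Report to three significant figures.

V = 4Q/(πD²) = 1.011 m/s
Re = VD/ν = 1.011·0.0262/0.00102 = 26.0
Re < 2300 → laminar → f = 64/Re = 2.465

Re ≈ 26.0; laminar; f = 64/Re ≈ 2.46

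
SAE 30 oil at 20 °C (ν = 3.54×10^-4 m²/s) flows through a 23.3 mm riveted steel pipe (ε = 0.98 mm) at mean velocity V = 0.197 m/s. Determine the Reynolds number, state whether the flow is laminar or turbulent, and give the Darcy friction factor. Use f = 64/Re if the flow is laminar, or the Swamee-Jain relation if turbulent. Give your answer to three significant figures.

Re = VD/ν = 0.1970·0.0233/3.54×10^-4 = 13.0
Re < 2300 → laminar → f = 64/Re = 4.936

Re ≈ 13.0; laminar; f = 64/Re ≈ 4.94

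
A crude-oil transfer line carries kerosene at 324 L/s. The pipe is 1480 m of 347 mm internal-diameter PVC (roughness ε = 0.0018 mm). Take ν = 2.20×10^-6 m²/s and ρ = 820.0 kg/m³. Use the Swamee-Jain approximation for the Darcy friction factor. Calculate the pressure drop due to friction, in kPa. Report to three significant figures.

Δp ≈ 267 kPa

V = 4Q/(πD²) = 4·0.324/(π·0.347²) = 3.426 m/s
Re = VD/ν = 3.426·0.347/2.20×10^-6 = 5.40×10^5 → turbulent
ε/D = 0.0018/347 = 5.19×10^-6
Swamee-Jain: f = 0.01300
h_f = f(L/D)V²/(2g) = 0.01300·(1480/0.347)·3.426²/(2·9.81) = 33.17 m
Δp = ρg·h_f = 820.0·9.81·33.17 = 266.8 kPa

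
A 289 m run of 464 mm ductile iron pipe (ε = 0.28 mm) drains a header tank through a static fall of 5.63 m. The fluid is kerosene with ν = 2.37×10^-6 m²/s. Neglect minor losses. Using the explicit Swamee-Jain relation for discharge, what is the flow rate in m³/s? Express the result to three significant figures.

Swamee-Jain (Type II): Q = -0.965·√(gD⁵h_f/L)·ln[ε/(3.7D) + √(3.17ν²L/(gD³h_f))]
√(gD⁵h_f/L) = √(9.81·0.464⁵·5.63/289) = 0.06411
ε/(3.7D) = 1.63×10^-4; √(3.17ν²L/(gD³h_f)) = 3.05×10^-5
Q = -0.965·0.06411·ln(1.936×10^-4) = 0.5289 m³/s
Check: V = 3.13 m/s, Re = 6.12×10^5, f = 0.01824, h_f = 5.67 m ≈ 5.63 m ✓

Q ≈ 0.529 m³/s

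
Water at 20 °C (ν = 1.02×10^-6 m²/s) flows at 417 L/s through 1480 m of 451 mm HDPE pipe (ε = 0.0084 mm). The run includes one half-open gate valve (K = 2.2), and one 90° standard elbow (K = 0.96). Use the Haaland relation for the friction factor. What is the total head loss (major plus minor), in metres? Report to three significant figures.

V = 4Q/(πD²) = 2.610 m/s; V²/2g = 0.3473 m
Re = 1.15×10^6, ε/D = 1.86×10^-5 → f = 0.01170 (Haaland)
Major: h_f = f(L/D)·V²/2g = 0.01170·3282·0.3473 = 13.33 m
Minor: ΣK = 3.16; h_m = ΣK·V²/2g = 1.097 m
Total H_L = 13.33 + 1.097 = 14.43 m

H_L ≈ 14.4 m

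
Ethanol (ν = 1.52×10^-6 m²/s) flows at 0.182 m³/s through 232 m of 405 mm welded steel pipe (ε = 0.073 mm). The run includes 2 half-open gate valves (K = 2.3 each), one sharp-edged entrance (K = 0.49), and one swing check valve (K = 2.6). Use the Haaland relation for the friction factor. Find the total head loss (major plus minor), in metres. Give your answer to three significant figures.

H_L ≈ 1.69 m

V = 4Q/(πD²) = 1.413 m/s; V²/2g = 0.1017 m
Re = 3.76×10^5, ε/D = 1.80×10^-4 → f = 0.01552 (Haaland)
Major: h_f = f(L/D)·V²/2g = 0.01552·572.8·0.1017 = 0.9042 m
Minor: ΣK = 7.69; h_m = ΣK·V²/2g = 0.7823 m
Total H_L = 0.9042 + 0.7823 = 1.686 m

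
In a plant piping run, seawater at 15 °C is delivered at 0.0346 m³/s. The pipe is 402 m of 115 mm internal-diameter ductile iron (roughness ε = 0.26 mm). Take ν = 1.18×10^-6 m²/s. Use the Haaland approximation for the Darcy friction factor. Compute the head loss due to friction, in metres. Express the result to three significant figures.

V = 4Q/(πD²) = 4·0.0346/(π·0.115²) = 3.331 m/s
Re = VD/ν = 3.331·0.115/1.18×10^-6 = 3.25×10^5 → turbulent
ε/D = 0.26/115 = 0.00226
Haaland: f = 0.02470
h_f = f(L/D)V²/(2g) = 0.02470·(402/0.115)·3.331²/(2·9.81) = 48.84 m

h_f ≈ 48.8 m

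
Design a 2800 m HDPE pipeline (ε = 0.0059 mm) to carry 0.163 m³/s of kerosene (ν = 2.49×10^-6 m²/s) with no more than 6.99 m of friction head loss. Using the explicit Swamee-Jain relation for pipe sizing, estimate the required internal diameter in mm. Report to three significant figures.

D ≈ 431 mm

Swamee-Jain (Type III): D = 0.66·[ε^1.25·(LQ²/(gh_f))^4.75 + ν·Q^9.4·(L/(gh_f))^5.2]^0.04
LQ²/(gh_f) = 1.085; L/(gh_f) = 40.83
Term 1 = ε^1.25·(…)^4.75 = 4.28×10^-7; Term 2 = ν·Q^9.4·(…)^5.2 = 2.33×10^-5
D = 0.66·(4.28×10^-7 + 2.33×10^-5)^0.04 = 0.4311 m = 431 mm
Check: V = 1.12 m/s, Re = 1.93×10^5, f = 0.01576, h_f = 6.51 m ≈ 6.99 m ✓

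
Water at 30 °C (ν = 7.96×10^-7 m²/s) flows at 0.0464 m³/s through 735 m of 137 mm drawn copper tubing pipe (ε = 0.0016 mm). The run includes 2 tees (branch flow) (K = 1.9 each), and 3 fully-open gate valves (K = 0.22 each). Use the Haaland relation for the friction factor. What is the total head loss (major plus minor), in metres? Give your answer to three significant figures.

V = 4Q/(πD²) = 3.148 m/s; V²/2g = 0.5050 m
Re = 5.42×10^5, ε/D = 1.17×10^-5 → f = 0.01302 (Haaland)
Major: h_f = f(L/D)·V²/2g = 0.01302·5365·0.5050 = 35.27 m
Minor: ΣK = 4.46; h_m = ΣK·V²/2g = 2.252 m
Total H_L = 35.27 + 2.252 = 37.52 m

H_L ≈ 37.5 m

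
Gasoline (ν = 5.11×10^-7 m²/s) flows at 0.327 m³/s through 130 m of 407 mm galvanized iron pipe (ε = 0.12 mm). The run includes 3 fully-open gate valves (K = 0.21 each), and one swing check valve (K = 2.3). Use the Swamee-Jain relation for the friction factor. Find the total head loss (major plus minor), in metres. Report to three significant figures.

V = 4Q/(πD²) = 2.513 m/s; V²/2g = 0.3220 m
Re = 2.00×10^6, ε/D = 2.95×10^-4 → f = 0.01534 (Swamee-Jain)
Major: h_f = f(L/D)·V²/2g = 0.01534·319.4·0.3220 = 1.578 m
Minor: ΣK = 2.93; h_m = ΣK·V²/2g = 0.9434 m
Total H_L = 1.578 + 0.9434 = 2.521 m

H_L ≈ 2.52 m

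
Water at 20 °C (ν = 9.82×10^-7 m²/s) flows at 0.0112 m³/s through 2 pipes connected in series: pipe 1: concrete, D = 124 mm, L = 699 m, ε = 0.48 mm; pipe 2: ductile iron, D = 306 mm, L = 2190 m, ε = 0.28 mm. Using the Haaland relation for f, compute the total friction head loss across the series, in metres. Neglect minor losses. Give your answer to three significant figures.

H ≈ 7.38 m

Pipe 1: V = 0.9274 m/s, Re = 1.17×10^5, ε/D = 0.00387, f = 0.02906, h_1 = f(L/D)V²/2g = 7.181 m
Pipe 2: V = 0.1523 m/s, Re = 4.75×10^4, ε/D = 9.15×10^-4, f = 0.02366, h_2 = f(L/D)V²/2g = 0.2002 m
Series → Q common, losses add: H = Σh = 7.381 m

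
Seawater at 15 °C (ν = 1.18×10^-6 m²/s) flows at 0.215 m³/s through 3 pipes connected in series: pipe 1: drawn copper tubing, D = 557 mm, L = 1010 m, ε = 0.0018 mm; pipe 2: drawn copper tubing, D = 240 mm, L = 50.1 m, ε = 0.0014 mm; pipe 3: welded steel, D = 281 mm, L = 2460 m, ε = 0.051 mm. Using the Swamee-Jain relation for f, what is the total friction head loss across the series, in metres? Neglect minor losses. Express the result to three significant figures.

H ≈ 82.9 m

Pipe 1: V = 0.8823 m/s, Re = 4.16×10^5, ε/D = 3.23×10^-6, f = 0.01358, h_1 = f(L/D)V²/2g = 0.9768 m
Pipe 2: V = 4.753 m/s, Re = 9.67×10^5, ε/D = 5.83×10^-6, f = 0.01182, h_2 = f(L/D)V²/2g = 2.840 m
Pipe 3: V = 3.467 m/s, Re = 8.26×10^5, ε/D = 1.81×10^-4, f = 0.01474, h_3 = f(L/D)V²/2g = 79.06 m
Series → Q common, losses add: H = Σh = 82.88 m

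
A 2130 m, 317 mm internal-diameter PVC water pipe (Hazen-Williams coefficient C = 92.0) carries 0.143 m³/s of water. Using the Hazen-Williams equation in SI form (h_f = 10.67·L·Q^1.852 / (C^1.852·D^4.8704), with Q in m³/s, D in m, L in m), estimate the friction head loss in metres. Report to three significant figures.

h_f = 10.67·2130·0.143^1.852 / (92.0^1.852·0.317^4.8704) = 38.49 m

h_f ≈ 38.5 m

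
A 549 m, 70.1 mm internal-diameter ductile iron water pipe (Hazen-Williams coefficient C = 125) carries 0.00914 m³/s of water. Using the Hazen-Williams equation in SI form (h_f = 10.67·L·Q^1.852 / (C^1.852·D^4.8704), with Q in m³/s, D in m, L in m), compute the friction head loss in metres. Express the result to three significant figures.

h_f = 10.67·549·0.00914^1.852 / (125^1.852·0.0701^4.8704) = 53.67 m

h_f ≈ 53.7 m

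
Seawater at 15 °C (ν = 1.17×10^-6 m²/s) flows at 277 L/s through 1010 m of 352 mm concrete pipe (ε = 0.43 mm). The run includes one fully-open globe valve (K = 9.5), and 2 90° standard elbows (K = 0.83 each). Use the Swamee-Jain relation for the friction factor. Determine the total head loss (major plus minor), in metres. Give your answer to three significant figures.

H_L ≈ 29.5 m

V = 4Q/(πD²) = 2.846 m/s; V²/2g = 0.4130 m
Re = 8.56×10^5, ε/D = 0.00122 → f = 0.02103 (Swamee-Jain)
Major: h_f = f(L/D)·V²/2g = 0.02103·2869·0.4130 = 24.92 m
Minor: ΣK = 11.2; h_m = ΣK·V²/2g = 4.609 m
Total H_L = 24.92 + 4.609 = 29.53 m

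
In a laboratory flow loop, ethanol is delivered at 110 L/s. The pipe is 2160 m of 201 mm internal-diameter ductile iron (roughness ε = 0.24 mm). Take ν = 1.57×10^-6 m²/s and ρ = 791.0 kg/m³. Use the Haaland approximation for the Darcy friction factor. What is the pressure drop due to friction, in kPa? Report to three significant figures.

V = 4Q/(πD²) = 4·0.110/(π·0.201²) = 3.467 m/s
Re = VD/ν = 3.467·0.201/1.57×10^-6 = 4.44×10^5 → turbulent
ε/D = 0.24/201 = 0.00119
Haaland: f = 0.02107
h_f = f(L/D)V²/(2g) = 0.02107·(2160/0.201)·3.467²/(2·9.81) = 138.7 m
Δp = ρg·h_f = 791.0·9.81·138.7 = 1076 kPa

Δp ≈ 1080 kPa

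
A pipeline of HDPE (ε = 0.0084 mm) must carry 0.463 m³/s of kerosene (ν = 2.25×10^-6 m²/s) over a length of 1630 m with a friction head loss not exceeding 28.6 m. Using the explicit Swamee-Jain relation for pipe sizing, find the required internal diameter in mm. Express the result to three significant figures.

Swamee-Jain (Type III): D = 0.66·[ε^1.25·(LQ²/(gh_f))^4.75 + ν·Q^9.4·(L/(gh_f))^5.2]^0.04
LQ²/(gh_f) = 1.245; L/(gh_f) = 5.810
Term 1 = ε^1.25·(…)^4.75 = 1.28×10^-6; Term 2 = ν·Q^9.4·(…)^5.2 = 1.52×10^-5
D = 0.66·(1.28×10^-6 + 1.52×10^-5)^0.04 = 0.4249 m = 425 mm
Check: V = 3.27 m/s, Re = 6.17×10^5, f = 0.01297, h_f = 27.0 m ≈ 28.6 m ✓

D ≈ 425 mm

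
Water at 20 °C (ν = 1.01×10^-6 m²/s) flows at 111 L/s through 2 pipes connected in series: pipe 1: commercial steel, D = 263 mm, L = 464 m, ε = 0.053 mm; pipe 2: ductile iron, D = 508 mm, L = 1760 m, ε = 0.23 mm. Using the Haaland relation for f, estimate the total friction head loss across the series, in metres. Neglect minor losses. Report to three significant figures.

Pipe 1: V = 2.043 m/s, Re = 5.32×10^5, ε/D = 2.02×10^-4, f = 0.01523, h_1 = f(L/D)V²/2g = 5.716 m
Pipe 2: V = 0.5477 m/s, Re = 2.75×10^5, ε/D = 4.53×10^-4, f = 0.01790, h_2 = f(L/D)V²/2g = 0.9482 m
Series → Q common, losses add: H = Σh = 6.665 m

H ≈ 6.66 m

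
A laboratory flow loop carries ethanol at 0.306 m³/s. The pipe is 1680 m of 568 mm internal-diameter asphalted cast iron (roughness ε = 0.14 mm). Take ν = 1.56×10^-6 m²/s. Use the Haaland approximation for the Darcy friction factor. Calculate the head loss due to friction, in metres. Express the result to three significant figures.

V = 4Q/(πD²) = 4·0.306/(π·0.568²) = 1.208 m/s
Re = VD/ν = 1.208·0.568/1.56×10^-6 = 4.40×10^5 → turbulent
ε/D = 0.14/568 = 2.46×10^-4
Haaland: f = 0.01586
h_f = f(L/D)V²/(2g) = 0.01586·(1680/0.568)·1.208²/(2·9.81) = 3.488 m

h_f ≈ 3.49 m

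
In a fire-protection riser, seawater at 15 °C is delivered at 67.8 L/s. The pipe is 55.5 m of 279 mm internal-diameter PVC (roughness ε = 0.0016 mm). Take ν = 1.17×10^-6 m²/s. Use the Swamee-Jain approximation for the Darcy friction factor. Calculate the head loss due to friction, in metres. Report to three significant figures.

h_f ≈ 0.184 m

V = 4Q/(πD²) = 4·0.0678/(π·0.279²) = 1.109 m/s
Re = VD/ν = 1.109·0.279/1.17×10^-6 = 2.64×10^5 → turbulent
ε/D = 0.0016/279 = 5.73×10^-6
Swamee-Jain: f = 0.01478
h_f = f(L/D)V²/(2g) = 0.01478·(55.5/0.279)·1.109²/(2·9.81) = 0.1843 m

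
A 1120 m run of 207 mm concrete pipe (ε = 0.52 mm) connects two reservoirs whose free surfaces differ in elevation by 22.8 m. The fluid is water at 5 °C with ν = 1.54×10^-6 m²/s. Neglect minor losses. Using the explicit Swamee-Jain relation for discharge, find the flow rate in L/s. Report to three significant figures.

Q ≈ 60.6 L/s

Swamee-Jain (Type II): Q = -0.965·√(gD⁵h_f/L)·ln[ε/(3.7D) + √(3.17ν²L/(gD³h_f))]
√(gD⁵h_f/L) = √(9.81·0.207⁵·22.8/1120) = 0.008712
ε/(3.7D) = 6.79×10^-4; √(3.17ν²L/(gD³h_f)) = 6.51×10^-5
Q = -0.965·0.008712·ln(7.441×10^-4) = 0.06056 m³/s
Check: V = 1.80 m/s, Re = 2.42×10^5, f = 0.02570, h_f = 23.0 m ≈ 22.8 m ✓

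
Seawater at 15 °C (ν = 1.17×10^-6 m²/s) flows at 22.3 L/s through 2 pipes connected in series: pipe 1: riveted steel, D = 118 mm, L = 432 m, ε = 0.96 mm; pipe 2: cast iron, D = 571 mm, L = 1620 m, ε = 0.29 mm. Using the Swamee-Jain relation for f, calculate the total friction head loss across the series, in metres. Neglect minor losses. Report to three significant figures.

Pipe 1: V = 2.039 m/s, Re = 2.06×10^5, ε/D = 0.00814, f = 0.03588, h_1 = f(L/D)V²/2g = 27.84 m
Pipe 2: V = 0.08708 m/s, Re = 4.25×10^4, ε/D = 5.08×10^-4, f = 0.02329, h_2 = f(L/D)V²/2g = 0.02554 m
Series → Q common, losses add: H = Σh = 27.87 m

H ≈ 27.9 m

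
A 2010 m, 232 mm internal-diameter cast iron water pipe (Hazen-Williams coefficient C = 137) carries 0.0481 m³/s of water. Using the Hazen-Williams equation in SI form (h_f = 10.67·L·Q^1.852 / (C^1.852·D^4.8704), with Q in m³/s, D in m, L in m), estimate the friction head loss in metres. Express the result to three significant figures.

h_f = 10.67·2010·0.0481^1.852 / (137^1.852·0.232^4.8704) = 10.56 m

h_f ≈ 10.6 m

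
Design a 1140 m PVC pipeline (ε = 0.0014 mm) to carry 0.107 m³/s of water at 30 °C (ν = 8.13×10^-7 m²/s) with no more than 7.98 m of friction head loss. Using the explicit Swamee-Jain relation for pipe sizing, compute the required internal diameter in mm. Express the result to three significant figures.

D ≈ 284 mm

Swamee-Jain (Type III): D = 0.66·[ε^1.25·(LQ²/(gh_f))^4.75 + ν·Q^9.4·(L/(gh_f))^5.2]^0.04
LQ²/(gh_f) = 0.1667; L/(gh_f) = 14.56
Term 1 = ε^1.25·(…)^4.75 = 9.71×10^-12; Term 2 = ν·Q^9.4·(…)^5.2 = 6.84×10^-10
D = 0.66·(9.71×10^-12 + 6.84×10^-10)^0.04 = 0.2839 m = 284 mm
Check: V = 1.69 m/s, Re = 5.90×10^5, f = 0.01280, h_f = 7.48 m ≈ 7.98 m ✓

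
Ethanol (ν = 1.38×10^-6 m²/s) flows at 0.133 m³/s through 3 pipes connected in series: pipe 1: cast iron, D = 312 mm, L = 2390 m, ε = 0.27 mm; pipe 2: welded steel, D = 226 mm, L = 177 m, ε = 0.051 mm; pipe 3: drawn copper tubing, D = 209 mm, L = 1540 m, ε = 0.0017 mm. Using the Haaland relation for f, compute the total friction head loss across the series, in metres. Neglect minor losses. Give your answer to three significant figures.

Pipe 1: V = 1.740 m/s, Re = 3.93×10^5, ε/D = 8.65×10^-4, f = 0.01973, h_1 = f(L/D)V²/2g = 23.31 m
Pipe 2: V = 3.315 m/s, Re = 5.43×10^5, ε/D = 2.26×10^-4, f = 0.01543, h_2 = f(L/D)V²/2g = 6.770 m
Pipe 3: V = 3.877 m/s, Re = 5.87×10^5, ε/D = 8.13×10^-6, f = 0.01280, h_3 = f(L/D)V²/2g = 72.23 m
Series → Q common, losses add: H = Σh = 102.3 m

H ≈ 102 m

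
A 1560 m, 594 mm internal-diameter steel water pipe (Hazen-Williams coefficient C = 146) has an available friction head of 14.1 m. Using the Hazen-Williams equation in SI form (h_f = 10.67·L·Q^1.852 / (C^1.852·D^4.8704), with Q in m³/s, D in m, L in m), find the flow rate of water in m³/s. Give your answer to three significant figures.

Rearranging: Q = [h_f·C^1.852·D^4.8704 / (10.67·L)]^(1/1.852)
Q = [14.1·146^1.852·0.594^4.8704 / (10.67·1560)]^0.540 = 0.8141 m³/s

Q ≈ 0.814 m³/s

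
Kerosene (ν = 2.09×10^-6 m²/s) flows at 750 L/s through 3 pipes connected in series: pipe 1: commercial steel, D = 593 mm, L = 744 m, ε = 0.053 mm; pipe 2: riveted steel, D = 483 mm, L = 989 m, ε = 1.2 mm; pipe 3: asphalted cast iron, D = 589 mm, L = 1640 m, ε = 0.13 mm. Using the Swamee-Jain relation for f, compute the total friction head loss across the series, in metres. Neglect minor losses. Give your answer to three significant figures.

Pipe 1: V = 2.716 m/s, Re = 7.70×10^5, ε/D = 8.94×10^-5, f = 0.01368, h_1 = f(L/D)V²/2g = 6.450 m
Pipe 2: V = 4.093 m/s, Re = 9.46×10^5, ε/D = 0.00248, f = 0.02507, h_2 = f(L/D)V²/2g = 43.84 m
Pipe 3: V = 2.753 m/s, Re = 7.76×10^5, ε/D = 2.21×10^-4, f = 0.01521, h_3 = f(L/D)V²/2g = 16.36 m
Series → Q common, losses add: H = Σh = 66.65 m

H ≈ 66.7 m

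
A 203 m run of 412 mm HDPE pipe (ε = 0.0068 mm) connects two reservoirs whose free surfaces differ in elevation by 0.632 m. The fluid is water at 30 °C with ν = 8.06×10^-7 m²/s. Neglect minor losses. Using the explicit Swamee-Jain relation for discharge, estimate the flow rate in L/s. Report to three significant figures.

Swamee-Jain (Type II): Q = -0.965·√(gD⁵h_f/L)·ln[ε/(3.7D) + √(3.17ν²L/(gD³h_f))]
√(gD⁵h_f/L) = √(9.81·0.412⁵·0.632/203) = 0.01904
ε/(3.7D) = 4.46×10^-6; √(3.17ν²L/(gD³h_f)) = 3.11×10^-5
Q = -0.965·0.01904·ln(3.551×10^-5) = 0.1883 m³/s
Check: V = 1.41 m/s, Re = 7.22×10^5, f = 0.01260, h_f = 0.631 m ≈ 0.632 m ✓

Q ≈ 188 L/s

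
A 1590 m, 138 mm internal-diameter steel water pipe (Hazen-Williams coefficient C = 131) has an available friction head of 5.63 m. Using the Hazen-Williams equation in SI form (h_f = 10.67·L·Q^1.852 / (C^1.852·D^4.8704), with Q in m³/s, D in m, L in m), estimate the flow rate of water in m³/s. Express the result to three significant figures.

Q ≈ 0.00948 m³/s

Rearranging: Q = [h_f·C^1.852·D^4.8704 / (10.67·L)]^(1/1.852)
Q = [5.63·131^1.852·0.138^4.8704 / (10.67·1590)]^0.540 = 0.009479 m³/s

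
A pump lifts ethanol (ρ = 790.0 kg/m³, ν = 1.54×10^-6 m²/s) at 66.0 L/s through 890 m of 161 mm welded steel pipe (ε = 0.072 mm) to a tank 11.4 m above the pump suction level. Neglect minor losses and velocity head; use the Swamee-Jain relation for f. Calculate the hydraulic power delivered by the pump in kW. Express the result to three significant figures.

P_hyd ≈ 32.9 kW

V = 4Q/(πD²) = 3.242 m/s; Re = 3.39×10^5; ε/D = 4.47×10^-4; f = 0.01786
h_f = f(L/D)V²/2g = 52.89 m
Total head H = z + h_f = 11.4 + 52.89 = 64.29 m
P_hyd = ρgQH = 790.0·9.81·0.0660·64.29 = 32.88 kW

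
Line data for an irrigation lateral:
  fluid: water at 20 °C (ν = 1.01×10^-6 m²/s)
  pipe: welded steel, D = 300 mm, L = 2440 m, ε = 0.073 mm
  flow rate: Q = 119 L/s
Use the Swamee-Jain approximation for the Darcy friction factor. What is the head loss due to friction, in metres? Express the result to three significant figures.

V = 4Q/(πD²) = 4·0.119/(π·0.300²) = 1.684 m/s
Re = VD/ν = 1.684·0.300/1.01×10^-6 = 5.00×10^5 → turbulent
ε/D = 0.073/300 = 2.43×10^-4
Swamee-Jain: f = 0.01590
h_f = f(L/D)V²/(2g) = 0.01590·(2440/0.300)·1.684²/(2·9.81) = 18.68 m

h_f ≈ 18.7 m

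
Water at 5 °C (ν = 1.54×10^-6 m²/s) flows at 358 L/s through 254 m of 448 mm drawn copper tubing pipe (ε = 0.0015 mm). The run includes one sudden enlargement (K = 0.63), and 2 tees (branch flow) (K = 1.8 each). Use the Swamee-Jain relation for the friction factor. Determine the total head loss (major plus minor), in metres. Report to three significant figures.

H_L ≈ 2.98 m

V = 4Q/(πD²) = 2.271 m/s; V²/2g = 0.2629 m
Re = 6.61×10^5, ε/D = 3.35×10^-6 → f = 0.01253 (Swamee-Jain)
Major: h_f = f(L/D)·V²/2g = 0.01253·567.0·0.2629 = 1.867 m
Minor: ΣK = 4.23; h_m = ΣK·V²/2g = 1.112 m
Total H_L = 1.867 + 1.112 = 2.979 m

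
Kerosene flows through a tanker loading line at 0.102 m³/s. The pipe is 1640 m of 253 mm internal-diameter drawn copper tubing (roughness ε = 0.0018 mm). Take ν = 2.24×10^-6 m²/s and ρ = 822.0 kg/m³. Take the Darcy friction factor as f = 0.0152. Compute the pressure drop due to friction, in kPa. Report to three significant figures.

V = 4Q/(πD²) = 4·0.102/(π·0.253²) = 2.029 m/s
h_f = f(L/D)V²/(2g) = 0.01520·(1640/0.253)·2.029²/(2·9.81) = 20.67 m
Δp = ρg·h_f = 822.0·9.81·20.67 = 166.7 kPa

Δp ≈ 167 kPa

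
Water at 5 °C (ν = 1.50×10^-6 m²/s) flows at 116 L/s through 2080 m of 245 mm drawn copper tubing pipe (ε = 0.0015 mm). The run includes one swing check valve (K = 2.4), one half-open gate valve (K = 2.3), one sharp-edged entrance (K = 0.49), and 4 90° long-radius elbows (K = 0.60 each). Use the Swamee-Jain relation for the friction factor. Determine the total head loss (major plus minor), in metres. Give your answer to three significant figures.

H_L ≈ 38.2 m

V = 4Q/(πD²) = 2.461 m/s; V²/2g = 0.3086 m
Re = 4.02×10^5, ε/D = 6.12×10^-6 → f = 0.01370 (Swamee-Jain)
Major: h_f = f(L/D)·V²/2g = 0.01370·8490·0.3086 = 35.90 m
Minor: ΣK = 7.59; h_m = ΣK·V²/2g = 2.342 m
Total H_L = 35.90 + 2.342 = 38.24 m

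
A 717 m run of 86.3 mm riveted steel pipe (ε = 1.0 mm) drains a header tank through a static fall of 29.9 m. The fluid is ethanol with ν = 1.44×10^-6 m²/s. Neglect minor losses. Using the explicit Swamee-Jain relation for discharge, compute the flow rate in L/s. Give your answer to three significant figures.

Swamee-Jain (Type II): Q = -0.965·√(gD⁵h_f/L)·ln[ε/(3.7D) + √(3.17ν²L/(gD³h_f))]
√(gD⁵h_f/L) = √(9.81·0.0863⁵·29.9/717) = 0.001399
ε/(3.7D) = 0.00313; √(3.17ν²L/(gD³h_f)) = 1.58×10^-4
Q = -0.965·0.001399·ln(0.003290) = 0.007720 m³/s
Check: V = 1.32 m/s, Re = 7.91×10^4, f = 0.04084, h_f = 30.1 m ≈ 29.9 m ✓

Q ≈ 7.72 L/s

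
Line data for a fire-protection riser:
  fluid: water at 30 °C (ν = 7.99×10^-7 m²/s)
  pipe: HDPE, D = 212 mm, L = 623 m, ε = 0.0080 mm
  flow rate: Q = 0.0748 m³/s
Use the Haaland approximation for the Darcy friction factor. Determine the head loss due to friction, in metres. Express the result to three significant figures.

h_f ≈ 8.94 m

V = 4Q/(πD²) = 4·0.0748/(π·0.212²) = 2.119 m/s
Re = VD/ν = 2.119·0.212/7.99×10^-7 = 5.62×10^5 → turbulent
ε/D = 0.0080/212 = 3.77×10^-5
Haaland: f = 0.01329
h_f = f(L/D)V²/(2g) = 0.01329·(623/0.212)·2.119²/(2·9.81) = 8.937 m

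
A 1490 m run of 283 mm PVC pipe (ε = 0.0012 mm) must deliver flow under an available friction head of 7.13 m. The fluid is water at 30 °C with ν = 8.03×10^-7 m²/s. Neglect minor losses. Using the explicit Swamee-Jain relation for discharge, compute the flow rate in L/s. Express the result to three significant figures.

Swamee-Jain (Type II): Q = -0.965·√(gD⁵h_f/L)·ln[ε/(3.7D) + √(3.17ν²L/(gD³h_f))]
√(gD⁵h_f/L) = √(9.81·0.283⁵·7.13/1490) = 0.009231
ε/(3.7D) = 1.15×10^-6; √(3.17ν²L/(gD³h_f)) = 4.38×10^-5
Q = -0.965·0.009231·ln(4.498×10^-5) = 0.08916 m³/s
Check: V = 1.42 m/s, Re = 5.00×10^5, f = 0.01316, h_f = 7.10 m ≈ 7.13 m ✓

Q ≈ 89.2 L/s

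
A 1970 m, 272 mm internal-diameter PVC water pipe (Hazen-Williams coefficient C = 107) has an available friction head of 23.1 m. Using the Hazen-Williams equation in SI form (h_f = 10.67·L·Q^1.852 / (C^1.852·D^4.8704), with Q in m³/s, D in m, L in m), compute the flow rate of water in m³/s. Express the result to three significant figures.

Q ≈ 0.0880 m³/s

Rearranging: Q = [h_f·C^1.852·D^4.8704 / (10.67·L)]^(1/1.852)
Q = [23.1·107^1.852·0.272^4.8704 / (10.67·1970)]^0.540 = 0.08804 m³/s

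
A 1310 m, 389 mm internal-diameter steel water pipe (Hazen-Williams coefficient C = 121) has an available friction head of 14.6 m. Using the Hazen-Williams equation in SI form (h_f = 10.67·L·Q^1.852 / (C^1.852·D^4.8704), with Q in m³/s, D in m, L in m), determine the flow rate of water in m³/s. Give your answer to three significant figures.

Q ≈ 0.248 m³/s

Rearranging: Q = [h_f·C^1.852·D^4.8704 / (10.67·L)]^(1/1.852)
Q = [14.6·121^1.852·0.389^4.8704 / (10.67·1310)]^0.540 = 0.2482 m³/s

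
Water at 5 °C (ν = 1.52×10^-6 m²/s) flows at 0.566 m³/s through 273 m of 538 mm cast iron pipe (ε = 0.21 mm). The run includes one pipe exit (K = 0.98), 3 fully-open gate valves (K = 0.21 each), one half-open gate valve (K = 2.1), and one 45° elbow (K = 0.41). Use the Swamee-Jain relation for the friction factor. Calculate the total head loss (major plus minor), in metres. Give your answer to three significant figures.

V = 4Q/(πD²) = 2.490 m/s; V²/2g = 0.3160 m
Re = 8.81×10^5, ε/D = 3.90×10^-4 → f = 0.01659 (Swamee-Jain)
Major: h_f = f(L/D)·V²/2g = 0.01659·507.4·0.3160 = 2.659 m
Minor: ΣK = 4.12; h_m = ΣK·V²/2g = 1.302 m
Total H_L = 2.659 + 1.302 = 3.961 m

H_L ≈ 3.96 m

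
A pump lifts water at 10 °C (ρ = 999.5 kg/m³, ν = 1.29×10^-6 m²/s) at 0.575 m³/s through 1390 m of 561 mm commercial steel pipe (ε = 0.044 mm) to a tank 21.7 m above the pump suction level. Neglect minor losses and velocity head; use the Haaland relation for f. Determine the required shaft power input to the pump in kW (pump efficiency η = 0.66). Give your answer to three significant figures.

V = 4Q/(πD²) = 2.326 m/s; Re = 1.01×10^6; ε/D = 7.84×10^-5; f = 0.01298
h_f = f(L/D)V²/2g = 8.872 m
Total head H = z + h_f = 21.7 + 8.872 = 30.57 m
P_hyd = ρgQH = 999.5·9.81·0.575·30.57 = 172.4 kW
P_shaft = P_hyd/η = 172.4/0.66 = 261.2 kW

P_shaft ≈ 261 kW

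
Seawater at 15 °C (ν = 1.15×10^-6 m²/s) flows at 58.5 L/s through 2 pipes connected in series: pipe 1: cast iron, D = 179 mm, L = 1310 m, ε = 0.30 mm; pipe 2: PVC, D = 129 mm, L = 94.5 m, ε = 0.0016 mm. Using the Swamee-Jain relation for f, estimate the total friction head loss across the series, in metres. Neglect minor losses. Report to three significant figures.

H ≈ 56.4 m

Pipe 1: V = 2.325 m/s, Re = 3.62×10^5, ε/D = 0.00168, f = 0.02306, h_1 = f(L/D)V²/2g = 46.49 m
Pipe 2: V = 4.476 m/s, Re = 5.02×10^5, ε/D = 1.24×10^-5, f = 0.01328, h_2 = f(L/D)V²/2g = 9.934 m
Series → Q common, losses add: H = Σh = 56.42 m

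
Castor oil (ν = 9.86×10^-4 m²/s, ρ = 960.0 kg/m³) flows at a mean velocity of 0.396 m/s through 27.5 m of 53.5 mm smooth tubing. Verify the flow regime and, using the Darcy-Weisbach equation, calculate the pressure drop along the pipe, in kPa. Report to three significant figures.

Re = VD/ν = 0.396·0.05350/9.86×10^-4 = 21.5 → laminar (Re < 2300)
f = 64/Re = 2.979
h_f = f(L/D)V²/(2g) = 2.979·(27.5/0.05350)·0.396²/(2·9.81) = 12.24 m
Δp = ρg·h_f = 960.0·9.81·12.24 = 115.2 kPa

Δp ≈ 115 kPa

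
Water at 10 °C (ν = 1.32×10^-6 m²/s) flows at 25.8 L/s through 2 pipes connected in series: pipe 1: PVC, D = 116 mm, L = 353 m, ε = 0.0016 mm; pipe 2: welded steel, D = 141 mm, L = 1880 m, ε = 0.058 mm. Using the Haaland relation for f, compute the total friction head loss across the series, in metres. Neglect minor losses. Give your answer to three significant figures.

Pipe 1: V = 2.441 m/s, Re = 2.15×10^5, ε/D = 1.38×10^-5, f = 0.01538, h_1 = f(L/D)V²/2g = 14.21 m
Pipe 2: V = 1.652 m/s, Re = 1.76×10^5, ε/D = 4.11×10^-4, f = 0.01839, h_2 = f(L/D)V²/2g = 34.11 m
Series → Q common, losses add: H = Σh = 48.32 m

H ≈ 48.3 m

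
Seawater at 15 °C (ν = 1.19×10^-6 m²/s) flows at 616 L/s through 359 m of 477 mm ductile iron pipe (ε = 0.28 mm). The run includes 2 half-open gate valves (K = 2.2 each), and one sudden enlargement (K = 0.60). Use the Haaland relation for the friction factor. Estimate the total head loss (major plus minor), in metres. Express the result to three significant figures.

V = 4Q/(πD²) = 3.447 m/s; V²/2g = 0.6056 m
Re = 1.38×10^6, ε/D = 5.87×10^-4 → f = 0.01764 (Haaland)
Major: h_f = f(L/D)·V²/2g = 0.01764·752.6·0.6056 = 8.040 m
Minor: ΣK = 5.00; h_m = ΣK·V²/2g = 3.028 m
Total H_L = 8.040 + 3.028 = 11.07 m

H_L ≈ 11.1 m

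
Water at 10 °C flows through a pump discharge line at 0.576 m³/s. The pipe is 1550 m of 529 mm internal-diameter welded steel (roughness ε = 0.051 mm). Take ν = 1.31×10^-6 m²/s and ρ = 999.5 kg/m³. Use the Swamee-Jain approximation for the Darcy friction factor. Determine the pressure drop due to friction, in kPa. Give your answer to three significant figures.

Δp ≈ 135 kPa

V = 4Q/(πD²) = 4·0.576/(π·0.529²) = 2.621 m/s
Re = VD/ν = 2.621·0.529/1.31×10^-6 = 1.06×10^6 → turbulent
ε/D = 0.051/529 = 9.64×10^-5
Swamee-Jain: f = 0.01339
h_f = f(L/D)V²/(2g) = 0.01339·(1550/0.529)·2.621²/(2·9.81) = 13.73 m
Δp = ρg·h_f = 999.5·9.81·13.73 = 134.7 kPa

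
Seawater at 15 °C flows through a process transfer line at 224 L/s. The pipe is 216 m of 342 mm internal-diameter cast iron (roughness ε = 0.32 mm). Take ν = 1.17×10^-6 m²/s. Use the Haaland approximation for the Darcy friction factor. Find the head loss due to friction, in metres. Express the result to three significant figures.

h_f ≈ 3.78 m

V = 4Q/(πD²) = 4·0.224/(π·0.342²) = 2.438 m/s
Re = VD/ν = 2.438·0.342/1.17×10^-6 = 7.13×10^5 → turbulent
ε/D = 0.32/342 = 9.36×10^-4
Haaland: f = 0.01975
h_f = f(L/D)V²/(2g) = 0.01975·(216/0.342)·2.438²/(2·9.81) = 3.780 m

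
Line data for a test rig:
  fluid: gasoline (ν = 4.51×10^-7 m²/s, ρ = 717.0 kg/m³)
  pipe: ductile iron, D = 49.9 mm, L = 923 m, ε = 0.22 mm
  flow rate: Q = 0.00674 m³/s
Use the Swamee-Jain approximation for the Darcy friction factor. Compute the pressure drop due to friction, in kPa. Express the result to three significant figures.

Δp ≈ 2330 kPa

V = 4Q/(πD²) = 4·0.00674/(π·0.0499²) = 3.446 m/s
Re = VD/ν = 3.446·0.0499/4.51×10^-7 = 3.81×10^5 → turbulent
ε/D = 0.22/49.9 = 0.00441
Swamee-Jain: f = 0.02963
h_f = f(L/D)V²/(2g) = 0.02963·(923/0.0499)·3.446²/(2·9.81) = 331.8 m
Δp = ρg·h_f = 717.0·9.81·331.8 = 2334 kPa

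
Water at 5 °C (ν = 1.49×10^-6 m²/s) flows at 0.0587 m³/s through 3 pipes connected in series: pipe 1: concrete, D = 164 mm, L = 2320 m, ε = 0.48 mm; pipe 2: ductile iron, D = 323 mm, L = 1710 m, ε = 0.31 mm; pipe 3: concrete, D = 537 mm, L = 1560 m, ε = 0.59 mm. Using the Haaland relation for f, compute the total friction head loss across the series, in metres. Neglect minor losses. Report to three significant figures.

H ≈ 150 m

Pipe 1: V = 2.779 m/s, Re = 3.06×10^5, ε/D = 0.00293, f = 0.02644, h_1 = f(L/D)V²/2g = 147.2 m
Pipe 2: V = 0.7164 m/s, Re = 1.55×10^5, ε/D = 9.60×10^-4, f = 0.02108, h_2 = f(L/D)V²/2g = 2.919 m
Pipe 3: V = 0.2592 m/s, Re = 9.34×10^4, ε/D = 0.00110, f = 0.02243, h_3 = f(L/D)V²/2g = 0.2231 m
Series → Q common, losses add: H = Σh = 150.3 m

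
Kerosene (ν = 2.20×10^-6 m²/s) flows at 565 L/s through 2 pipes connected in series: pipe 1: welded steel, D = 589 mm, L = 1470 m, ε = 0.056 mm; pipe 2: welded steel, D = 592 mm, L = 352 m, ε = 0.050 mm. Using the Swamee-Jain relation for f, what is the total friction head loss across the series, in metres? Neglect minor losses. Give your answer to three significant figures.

H ≈ 9.59 m

Pipe 1: V = 2.074 m/s, Re = 5.55×10^5, ε/D = 9.51×10^-5, f = 0.01424, h_1 = f(L/D)V²/2g = 7.787 m
Pipe 2: V = 2.053 m/s, Re = 5.52×10^5, ε/D = 8.45×10^-5, f = 0.01411, h_2 = f(L/D)V²/2g = 1.802 m
Series → Q common, losses add: H = Σh = 9.589 m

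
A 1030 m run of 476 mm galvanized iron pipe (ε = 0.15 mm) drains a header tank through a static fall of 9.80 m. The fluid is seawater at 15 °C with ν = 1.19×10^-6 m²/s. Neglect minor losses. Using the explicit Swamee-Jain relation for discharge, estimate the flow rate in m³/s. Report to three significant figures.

Q ≈ 0.422 m³/s

Swamee-Jain (Type II): Q = -0.965·√(gD⁵h_f/L)·ln[ε/(3.7D) + √(3.17ν²L/(gD³h_f))]
√(gD⁵h_f/L) = √(9.81·0.476⁵·9.80/1030) = 0.04776
ε/(3.7D) = 8.52×10^-5; √(3.17ν²L/(gD³h_f)) = 2.11×10^-5
Q = -0.965·0.04776·ln(1.063×10^-4) = 0.4217 m³/s
Check: V = 2.37 m/s, Re = 9.48×10^5, f = 0.01593, h_f = 9.86 m ≈ 9.80 m ✓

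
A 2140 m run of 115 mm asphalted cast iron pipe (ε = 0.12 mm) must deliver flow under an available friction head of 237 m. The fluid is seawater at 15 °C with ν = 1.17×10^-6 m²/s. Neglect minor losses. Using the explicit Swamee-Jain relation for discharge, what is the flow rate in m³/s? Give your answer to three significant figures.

Swamee-Jain (Type II): Q = -0.965·√(gD⁵h_f/L)·ln[ε/(3.7D) + √(3.17ν²L/(gD³h_f))]
√(gD⁵h_f/L) = √(9.81·0.115⁵·237/2140) = 0.004675
ε/(3.7D) = 2.82×10^-4; √(3.17ν²L/(gD³h_f)) = 5.12×10^-5
Q = -0.965·0.004675·ln(3.333×10^-4) = 0.03612 m³/s
Check: V = 3.48 m/s, Re = 3.42×10^5, f = 0.02081, h_f = 239 m ≈ 237 m ✓

Q ≈ 0.0361 m³/s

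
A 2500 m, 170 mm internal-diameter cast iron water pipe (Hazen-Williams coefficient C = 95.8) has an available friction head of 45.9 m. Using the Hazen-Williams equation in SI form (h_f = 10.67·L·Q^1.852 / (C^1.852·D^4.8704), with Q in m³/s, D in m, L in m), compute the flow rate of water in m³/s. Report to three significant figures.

Q ≈ 0.0292 m³/s

Rearranging: Q = [h_f·C^1.852·D^4.8704 / (10.67·L)]^(1/1.852)
Q = [45.9·95.8^1.852·0.170^4.8704 / (10.67·2500)]^0.540 = 0.02917 m³/s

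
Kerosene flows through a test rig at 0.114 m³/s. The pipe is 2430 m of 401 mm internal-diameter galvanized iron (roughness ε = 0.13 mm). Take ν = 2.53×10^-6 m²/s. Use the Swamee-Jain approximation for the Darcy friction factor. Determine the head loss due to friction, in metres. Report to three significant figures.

h_f ≈ 4.70 m

V = 4Q/(πD²) = 4·0.114/(π·0.401²) = 0.9027 m/s
Re = VD/ν = 0.9027·0.401/2.53×10^-6 = 1.43×10^5 → turbulent
ε/D = 0.13/401 = 3.24×10^-4
Swamee-Jain: f = 0.01867
h_f = f(L/D)V²/(2g) = 0.01867·(2430/0.401)·0.9027²/(2·9.81) = 4.698 m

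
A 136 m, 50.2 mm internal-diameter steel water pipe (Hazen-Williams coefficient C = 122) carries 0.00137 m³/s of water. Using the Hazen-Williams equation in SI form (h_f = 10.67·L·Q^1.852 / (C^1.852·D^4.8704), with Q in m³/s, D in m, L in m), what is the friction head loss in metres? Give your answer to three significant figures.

h_f = 10.67·136·0.00137^1.852 / (122^1.852·0.0502^4.8704) = 2.104 m

h_f ≈ 2.10 m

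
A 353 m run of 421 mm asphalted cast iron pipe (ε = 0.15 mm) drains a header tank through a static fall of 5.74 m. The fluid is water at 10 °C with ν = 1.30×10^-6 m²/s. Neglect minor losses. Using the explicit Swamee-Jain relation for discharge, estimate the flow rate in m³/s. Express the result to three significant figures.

Q ≈ 0.401 m³/s

Swamee-Jain (Type II): Q = -0.965·√(gD⁵h_f/L)·ln[ε/(3.7D) + √(3.17ν²L/(gD³h_f))]
√(gD⁵h_f/L) = √(9.81·0.421⁵·5.74/353) = 0.04593
ε/(3.7D) = 9.63×10^-5; √(3.17ν²L/(gD³h_f)) = 2.12×10^-5
Q = -0.965·0.04593·ln(1.175×10^-4) = 0.4011 m³/s
Check: V = 2.88 m/s, Re = 9.33×10^5, f = 0.01628, h_f = 5.78 m ≈ 5.74 m ✓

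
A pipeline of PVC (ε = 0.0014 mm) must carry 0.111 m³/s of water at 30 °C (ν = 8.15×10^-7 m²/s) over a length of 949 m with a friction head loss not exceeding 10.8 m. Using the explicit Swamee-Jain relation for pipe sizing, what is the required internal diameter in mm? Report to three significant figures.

Swamee-Jain (Type III): D = 0.66·[ε^1.25·(LQ²/(gh_f))^4.75 + ν·Q^9.4·(L/(gh_f))^5.2]^0.04
LQ²/(gh_f) = 0.1104; L/(gh_f) = 8.957
Term 1 = ε^1.25·(…)^4.75 = 1.37×10^-12; Term 2 = ν·Q^9.4·(…)^5.2 = 7.74×10^-11
D = 0.66·(1.37×10^-12 + 7.74×10^-11)^0.04 = 0.2602 m = 260 mm
Check: V = 2.09 m/s, Re = 6.66×10^5, f = 0.01255, h_f = 10.2 m ≈ 10.8 m ✓

D ≈ 260 mm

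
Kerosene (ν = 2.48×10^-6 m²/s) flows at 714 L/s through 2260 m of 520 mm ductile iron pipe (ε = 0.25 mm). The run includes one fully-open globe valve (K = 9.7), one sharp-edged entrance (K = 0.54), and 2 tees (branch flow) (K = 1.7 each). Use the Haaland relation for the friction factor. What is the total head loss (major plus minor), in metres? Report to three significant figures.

H_L ≈ 51.0 m

V = 4Q/(πD²) = 3.362 m/s; V²/2g = 0.5761 m
Re = 7.05×10^5, ε/D = 4.81×10^-4 → f = 0.01722 (Haaland)
Major: h_f = f(L/D)·V²/2g = 0.01722·4346·0.5761 = 43.11 m
Minor: ΣK = 13.6; h_m = ΣK·V²/2g = 7.858 m
Total H_L = 43.11 + 7.858 = 50.97 m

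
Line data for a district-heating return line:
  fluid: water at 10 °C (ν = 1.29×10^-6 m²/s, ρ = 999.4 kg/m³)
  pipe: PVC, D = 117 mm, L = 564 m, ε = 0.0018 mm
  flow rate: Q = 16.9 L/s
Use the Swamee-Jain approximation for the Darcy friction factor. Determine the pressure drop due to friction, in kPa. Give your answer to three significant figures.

Δp ≈ 99.5 kPa

V = 4Q/(πD²) = 4·0.0169/(π·0.117²) = 1.572 m/s
Re = VD/ν = 1.572·0.117/1.29×10^-6 = 1.43×10^5 → turbulent
ε/D = 0.0018/117 = 1.54×10^-5
Swamee-Jain: f = 0.01672
h_f = f(L/D)V²/(2g) = 0.01672·(564/0.117)·1.572²/(2·9.81) = 10.15 m
Δp = ρg·h_f = 999.4·9.81·10.15 = 99.54 kPa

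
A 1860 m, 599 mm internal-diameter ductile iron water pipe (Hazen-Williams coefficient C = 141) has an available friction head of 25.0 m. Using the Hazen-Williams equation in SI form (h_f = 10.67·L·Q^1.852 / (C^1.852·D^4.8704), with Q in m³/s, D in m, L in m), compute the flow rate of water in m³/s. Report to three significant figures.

Q ≈ 0.996 m³/s

Rearranging: Q = [h_f·C^1.852·D^4.8704 / (10.67·L)]^(1/1.852)
Q = [25.0·141^1.852·0.599^4.8704 / (10.67·1860)]^0.540 = 0.9958 m³/s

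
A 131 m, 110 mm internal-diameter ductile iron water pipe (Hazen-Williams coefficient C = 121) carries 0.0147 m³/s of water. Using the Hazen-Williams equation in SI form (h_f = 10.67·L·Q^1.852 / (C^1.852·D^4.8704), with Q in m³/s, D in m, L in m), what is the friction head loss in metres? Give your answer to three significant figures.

h_f ≈ 3.65 m

h_f = 10.67·131·0.0147^1.852 / (121^1.852·0.110^4.8704) = 3.654 m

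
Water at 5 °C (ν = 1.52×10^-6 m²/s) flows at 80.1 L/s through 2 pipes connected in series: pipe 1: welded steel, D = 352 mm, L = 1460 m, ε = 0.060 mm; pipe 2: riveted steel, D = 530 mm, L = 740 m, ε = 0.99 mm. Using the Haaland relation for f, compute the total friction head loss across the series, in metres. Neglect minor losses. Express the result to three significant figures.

Pipe 1: V = 0.8231 m/s, Re = 1.91×10^5, ε/D = 1.70×10^-4, f = 0.01679, h_1 = f(L/D)V²/2g = 2.405 m
Pipe 2: V = 0.3631 m/s, Re = 1.27×10^5, ε/D = 0.00187, f = 0.02431, h_2 = f(L/D)V²/2g = 0.2281 m
Series → Q common, losses add: H = Σh = 2.633 m

H ≈ 2.63 m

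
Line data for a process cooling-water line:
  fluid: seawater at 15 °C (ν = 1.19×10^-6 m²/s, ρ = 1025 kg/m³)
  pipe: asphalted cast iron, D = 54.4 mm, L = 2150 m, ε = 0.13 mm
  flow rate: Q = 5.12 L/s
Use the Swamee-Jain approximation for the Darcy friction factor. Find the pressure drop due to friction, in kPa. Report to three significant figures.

V = 4Q/(πD²) = 4·0.00512/(π·0.0544²) = 2.203 m/s
Re = VD/ν = 2.203·0.0544/1.19×10^-6 = 1.01×10^5 → turbulent
ε/D = 0.13/54.4 = 0.00239
Swamee-Jain: f = 0.02630
h_f = f(L/D)V²/(2g) = 0.02630·(2150/0.0544)·2.203²/(2·9.81) = 257.1 m
Δp = ρg·h_f = 1025·9.81·257.1 = 2585 kPa

Δp ≈ 2590 kPa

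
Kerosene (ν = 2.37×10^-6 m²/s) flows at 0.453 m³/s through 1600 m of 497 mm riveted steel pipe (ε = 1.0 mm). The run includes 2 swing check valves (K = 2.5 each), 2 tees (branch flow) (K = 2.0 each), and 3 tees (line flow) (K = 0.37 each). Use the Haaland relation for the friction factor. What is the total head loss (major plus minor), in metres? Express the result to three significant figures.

H_L ≈ 24.1 m

V = 4Q/(πD²) = 2.335 m/s; V²/2g = 0.2779 m
Re = 4.90×10^5, ε/D = 0.00201 → f = 0.02383 (Haaland)
Major: h_f = f(L/D)·V²/2g = 0.02383·3219·0.2779 = 21.32 m
Minor: ΣK = 10.1; h_m = ΣK·V²/2g = 2.810 m
Total H_L = 21.32 + 2.810 = 24.13 m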